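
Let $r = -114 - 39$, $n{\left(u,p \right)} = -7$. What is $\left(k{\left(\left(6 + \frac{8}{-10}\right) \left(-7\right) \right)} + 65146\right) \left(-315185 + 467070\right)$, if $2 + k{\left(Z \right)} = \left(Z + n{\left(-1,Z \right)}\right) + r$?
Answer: $9864566226$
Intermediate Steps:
$r = -153$
$k{\left(Z \right)} = -162 + Z$ ($k{\left(Z \right)} = -2 + \left(\left(Z - 7\right) - 153\right) = -2 + \left(\left(-7 + Z\right) - 153\right) = -2 + \left(-160 + Z\right) = -162 + Z$)
$\left(k{\left(\left(6 + \frac{8}{-10}\right) \left(-7\right) \right)} + 65146\right) \left(-315185 + 467070\right) = \left(\left(-162 + \left(6 + \frac{8}{-10}\right) \left(-7\right)\right) + 65146\right) \left(-315185 + 467070\right) = \left(\left(-162 + \left(6 + 8 \left(- \frac{1}{10}\right)\right) \left(-7\right)\right) + 65146\right) 151885 = \left(\left(-162 + \left(6 - \frac{4}{5}\right) \left(-7\right)\right) + 65146\right) 151885 = \left(\left(-162 + \frac{26}{5} \left(-7\right)\right) + 65146\right) 151885 = \left(\left(-162 - \frac{182}{5}\right) + 65146\right) 151885 = \left(- \frac{992}{5} + 65146\right) 151885 = \frac{324738}{5} \cdot 151885 = 9864566226$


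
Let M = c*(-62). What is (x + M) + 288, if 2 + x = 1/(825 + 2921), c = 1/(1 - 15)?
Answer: 7615625/26222 ≈ 290.43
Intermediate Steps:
c = -1/14 (c = 1/(-14) = -1/14 ≈ -0.071429)
M = 31/7 (M = -1/14*(-62) = 31/7 ≈ 4.4286)
x = -7491/3746 (x = -2 + 1/(825 + 2921) = -2 + 1/3746 = -7491/3746 ≈ -1.9997)
(x + M) + 288 = (-7491/3746 + 31/7) + 288 = 63689/26222 + 288 = 7615625/26222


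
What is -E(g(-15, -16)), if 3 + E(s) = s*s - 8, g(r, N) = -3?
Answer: 2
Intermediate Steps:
E(s) = -11 + s² (E(s) = -3 + (s*s - 8) = -3 + (s² - 8) = -3 + (-8 + s²) = -11 + s²)
-E(g(-15, -16)) = -(-11 + (-3)²) = -(-11 + 9) = -1*(-2) = 2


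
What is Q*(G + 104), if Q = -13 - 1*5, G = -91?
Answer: -234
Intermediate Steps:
Q = -18 (Q = -13 - 5 = -18)
Q*(G + 104) = -18*(-91 + 104) = -18*13 = -234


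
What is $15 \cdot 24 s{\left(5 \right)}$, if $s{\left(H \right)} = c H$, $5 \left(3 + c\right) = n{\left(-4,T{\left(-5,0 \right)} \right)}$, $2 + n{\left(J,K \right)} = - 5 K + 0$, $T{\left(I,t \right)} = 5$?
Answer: $-15120$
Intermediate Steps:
$n{\left(J,K \right)} = -2 - 5 K$ ($n{\left(J,K \right)} = -2 + \left(- 5 K + 0\right) = -2 - 5 K$)
$c = - \frac{42}{5}$ ($c = -3 + \frac{-2 - 25}{5} = -3 + \frac{1}{5} \left(-27\right) = -3 - \frac{27}{5} = - \frac{42}{5} \approx -8.4$)
$s{\left(H \right)} = - \frac{42 H}{5}$
$15 \cdot 24 s{\left(5 \right)} = 15 \cdot 24 \left(\left(- \frac{42}{5}\right) 5\right) = 360 \left(-42\right) = -15120$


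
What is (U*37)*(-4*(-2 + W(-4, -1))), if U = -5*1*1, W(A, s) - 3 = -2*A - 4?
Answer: 3700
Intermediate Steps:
W(A, s) = -1 - 2*A (W(A, s) = 3 + (-2*A - 4) = 3 + (-4 - 2*A) = -1 - 2*A)
U = -5 (U = -5*1 = -5)
(U*37)*(-4*(-2 + W(-4, -1))) = (-5*37)*(-4*(-2 + (-1 - 2*(-4)))) = -(-740)*(-2 + (-1 + 8)) = -(-740)*(-2 + 7) = -(-740)*5 = -185*(-20) = 3700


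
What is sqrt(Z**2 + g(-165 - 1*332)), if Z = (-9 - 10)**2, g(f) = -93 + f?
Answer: sqrt(129731) ≈ 360.18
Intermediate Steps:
Z = 361 (Z = (-19)**2 = 361)
sqrt(Z**2 + g(-165 - 1*332)) = sqrt(361**2 + (-93 + (-165 - 1*332))) = sqrt(130321 + (-93 + (-165 - 332))) = sqrt(130321 + (-93 - 497)) = sqrt(130321 - 590) = sqrt(129731)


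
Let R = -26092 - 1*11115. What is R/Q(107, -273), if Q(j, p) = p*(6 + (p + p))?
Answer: -37207/147420 ≈ -0.25239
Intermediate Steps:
Q(j, p) = p*(6 + 2*p)
R = -37207 (R = -26092 - 11115 = -37207)
R/Q(107, -273) = -37207*(-1/(546*(3 - 273))) = -37207/(2*(-273)*(-270)) = -37207/147420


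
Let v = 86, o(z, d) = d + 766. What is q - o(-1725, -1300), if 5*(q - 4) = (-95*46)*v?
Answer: -74626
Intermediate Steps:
o(z, d) = 766 + d
q = -75160 (q = 4 + (-95*46*86)/5 = 4 + (-4370*86)/5 = 4 + (⅕)*(-375820) = 4 - 75164 = -75160)
q - o(-1725, -1300) = -75160 - (766 - 1300) = -75160 - 1*(-534) = -75160 + 534 = -74626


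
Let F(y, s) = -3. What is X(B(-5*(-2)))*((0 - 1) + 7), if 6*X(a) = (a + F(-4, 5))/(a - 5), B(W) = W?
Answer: 7/5 ≈ 1.4000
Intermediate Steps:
X(a) = (-3 + a)/(6*(-5 + a)) (X(a) = ((a - 3)/(a - 5))/6 = ((-3 + a)/(-5 + a))/6 = (-3 + a)/(6*(-5 + a)))
X(B(-5*(-2)))*((0 - 1) + 7) = ((-3 - 5*(-2))/(6*(-5 - 5*(-2))))*((0 - 1) + 7) = ((-3 + 10)/(6*(-5 + 10)))*(-1 + 7) = ((⅙)*7/5)*6 = ((⅙)*(⅕)*7)*6 = (7/30)*6 = 7/5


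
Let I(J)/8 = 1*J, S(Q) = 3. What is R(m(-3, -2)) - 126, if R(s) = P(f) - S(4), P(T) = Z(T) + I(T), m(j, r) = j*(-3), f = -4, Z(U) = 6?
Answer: -155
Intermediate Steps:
I(J) = 8*J (I(J) = 8*(1*J) = 8*J)
m(j, r) = -3*j
P(T) = 6 + 8*T
R(s) = -29 (R(s) = (6 + 8*(-4)) - 1*3 = (6 - 32) - 3 = -26 - 3 = -29)
R(m(-3, -2)) - 126 = -29 - 126 = -155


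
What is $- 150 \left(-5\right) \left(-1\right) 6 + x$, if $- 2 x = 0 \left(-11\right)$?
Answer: $-4500$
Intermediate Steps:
$x = 0$ ($x = - \frac{0 \left(-11\right)}{2} = \left(- \frac{1}{2}\right) 0 = 0$)
$- 150 \left(-5\right) \left(-1\right) 6 + x = - 150 \left(-5\right) \left(-1\right) 6 + 0 = - 150 \cdot 5 \cdot 6 + 0 = \left(-150\right) 30 + 0 = -4500 + 0 = -4500$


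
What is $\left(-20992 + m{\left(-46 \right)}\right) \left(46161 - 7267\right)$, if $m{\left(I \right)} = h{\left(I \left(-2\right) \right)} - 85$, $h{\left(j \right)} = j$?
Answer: $-816190590$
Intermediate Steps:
$m{\left(I \right)} = -85 - 2 I$ ($m{\left(I \right)} = I \left(-2\right) - 85 = - 2 I - 85 = -85 - 2 I$)
$\left(-20992 + m{\left(-46 \right)}\right) \left(46161 - 7267\right) = \left(-20992 - -7\right) \left(46161 - 7267\right) = \left(-20992 + \left(-85 + 92\right)\right) 38894 = \left(-20992 + 7\right) 38894 = \left(-20985\right) 38894 = -816190590$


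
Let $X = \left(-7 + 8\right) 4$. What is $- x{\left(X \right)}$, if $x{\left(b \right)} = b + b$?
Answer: $-8$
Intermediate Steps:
$X = 4$ ($X = 1 \cdot 4 = 4$)
$x{\left(b \right)} = 2 b$
$- x{\left(X \right)} = - 2 \cdot 4 = \left(-1\right) 8 = -8$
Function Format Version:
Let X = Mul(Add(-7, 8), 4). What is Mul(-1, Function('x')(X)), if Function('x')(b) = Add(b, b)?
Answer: -8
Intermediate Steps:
X = 4 (X = Mul(1, 4) = 4)
Function('x')(b) = Mul(2, b)
Mul(-1, Function('x')(X)) = Mul(-1, Mul(2, 4)) = Mul(-1, 8) = -8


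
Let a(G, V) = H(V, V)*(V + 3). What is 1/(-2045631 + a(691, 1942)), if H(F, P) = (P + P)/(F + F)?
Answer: -1/2043686 ≈ -4.8931e-7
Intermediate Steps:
H(F, P) = P/F (H(F, P) = (2*P)/((2*F)) = (2*P)*(1/(2*F)) = P/F)
a(G, V) = 3 + V (a(G, V) = (V/V)*(V + 3) = 1*(3 + V) = 3 + V)
1/(-2045631 + a(691, 1942)) = 1/(-2045631 + (3 + 1942)) = 1/(-2045631 + 1945) = 1/(-2043686) = -1/2043686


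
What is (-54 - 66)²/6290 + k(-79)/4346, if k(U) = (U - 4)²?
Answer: 10591421/2733634 ≈ 3.8745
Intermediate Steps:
k(U) = (-4 + U)²
(-54 - 66)²/6290 + k(-79)/4346 = (-54 - 66)²/6290 + (-4 - 79)²/4346 = (-120)²*(1/6290) + (-83)²*(1/4346) = 14400*(1/6290) + 6889*(1/4346) = 1440/629 + 6889/4346 = 10591421/2733634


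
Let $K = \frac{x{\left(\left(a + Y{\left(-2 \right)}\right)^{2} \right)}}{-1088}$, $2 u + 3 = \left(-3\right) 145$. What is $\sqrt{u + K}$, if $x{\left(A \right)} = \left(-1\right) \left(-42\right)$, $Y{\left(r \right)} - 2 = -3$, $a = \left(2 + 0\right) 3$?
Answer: $\frac{i \sqrt{4051338}}{136} \approx 14.8 i$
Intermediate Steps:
$a = 6$ ($a = 2 \cdot 3 = 6$)
$Y{\left(r \right)} = -1$ ($Y{\left(r \right)} = 2 - 3 = -1$)
$u = -219$ ($u = - \frac{3}{2} + \frac{\left(-3\right) 145}{2} = - \frac{3}{2} + \frac{1}{2} \left(-435\right) = - \frac{3}{2} - \frac{435}{2} = -219$)
$x{\left(A \right)} = 42$
$K = - \frac{21}{544}$ ($K = \frac{42}{-1088} = 42 \left(- \frac{1}{1088}\right) = - \frac{21}{544} \approx -0.038603$)
$\sqrt{u + K} = \sqrt{-219 - \frac{21}{544}} = \sqrt{- \frac{119157}{544}} = \frac{i \sqrt{4051338}}{136}$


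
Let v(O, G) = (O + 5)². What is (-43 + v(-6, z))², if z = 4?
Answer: 1764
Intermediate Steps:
v(O, G) = (5 + O)²
(-43 + v(-6, z))² = (-43 + (5 - 6)²)² = (-43 + (-1)²)² = (-43 + 1)² = (-42)² = 1764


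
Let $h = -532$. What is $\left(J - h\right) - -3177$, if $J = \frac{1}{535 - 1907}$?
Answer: $\frac{5088747}{1372} \approx 3709.0$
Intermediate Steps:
$J = - \frac{1}{1372}$ ($J = \frac{1}{-1372} = - \frac{1}{1372} \approx -0.00072886$)
$\left(J - h\right) - -3177 = \left(- \frac{1}{1372} - -532\right) - -3177 = \left(- \frac{1}{1372} + 532\right) + 3177 = \frac{729903}{1372} + 3177 = \frac{5088747}{1372}$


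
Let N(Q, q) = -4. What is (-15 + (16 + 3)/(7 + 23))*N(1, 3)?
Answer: 862/15 ≈ 57.467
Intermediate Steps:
(-15 + (16 + 3)/(7 + 23))*N(1, 3) = (-15 + (16 + 3)/(7 + 23))*(-4) = (-15 + 19/30)*(-4) = -431/30*(-4) = 862/15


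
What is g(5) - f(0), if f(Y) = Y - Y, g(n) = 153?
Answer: 153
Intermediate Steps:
f(Y) = 0
g(5) - f(0) = 153 - 1*0 = 153 + 0 = 153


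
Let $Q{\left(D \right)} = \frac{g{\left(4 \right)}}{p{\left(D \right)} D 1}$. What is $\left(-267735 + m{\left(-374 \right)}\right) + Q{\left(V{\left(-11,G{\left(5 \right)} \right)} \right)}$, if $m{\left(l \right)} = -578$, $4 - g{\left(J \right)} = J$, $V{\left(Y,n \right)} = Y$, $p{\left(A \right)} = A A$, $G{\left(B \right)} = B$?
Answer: $-268313$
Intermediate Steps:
$p{\left(A \right)} = A^{2}$
$g{\left(J \right)} = 4 - J$
$Q{\left(D \right)} = 0$ ($Q{\left(D \right)} = \frac{4 - 4}{D^{2} D 1} = \frac{4 - 4}{D^{3} \cdot 1} = \frac{0}{D^{3}} = 0$)
$\left(-267735 + m{\left(-374 \right)}\right) + Q{\left(V{\left(-11,G{\left(5 \right)} \right)} \right)} = \left(-267735 - 578\right) + 0 = -268313 + 0 = -268313$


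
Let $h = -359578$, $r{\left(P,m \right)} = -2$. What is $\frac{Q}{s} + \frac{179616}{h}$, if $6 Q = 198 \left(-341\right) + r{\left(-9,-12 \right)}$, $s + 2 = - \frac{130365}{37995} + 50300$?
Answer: $- \frac{49698069360752}{68713275461481} \approx -0.72327$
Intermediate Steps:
$s = \frac{127396143}{2533}$ ($s = -2 + \left(- \frac{130365}{37995} + 50300\right) = -2 + \left(\left(-130365\right) \frac{1}{37995} + 50300\right) = -2 + \left(- \frac{8691}{2533} + 50300\right) = -2 + \frac{127401209}{2533} = \frac{127396143}{2533} \approx 50295.0$)
$Q = - \frac{33760}{3}$ ($Q = \frac{198 \left(-341\right) - 2}{6} = \frac{-67518 - 2}{6} = \frac{1}{6} \left(-67520\right) = - \frac{33760}{3} \approx -11253.0$)
$\frac{Q}{s} + \frac{179616}{h} = - \frac{33760}{3 \cdot \frac{127396143}{2533}} + \frac{179616}{-359578} = \left(- \frac{33760}{3}\right) \frac{2533}{127396143} + 179616 \left(- \frac{1}{359578}\right) = - \frac{85514080}{382188429} - \frac{89808}{179789} = - \frac{49698069360752}{68713275461481}$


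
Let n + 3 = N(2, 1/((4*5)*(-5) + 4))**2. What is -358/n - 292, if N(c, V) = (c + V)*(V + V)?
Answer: -10988385500/63664511 ≈ -172.60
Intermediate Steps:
N(c, V) = 2*V*(V + c) (N(c, V) = (V + c)*(2*V) = 2*V*(V + c))
n = -63664511/21233664 (n = -3 + (2*(1/((4*5)*(-5) + 4) + 2)/((4*5)*(-5) + 4))**2 = -3 + (2*(1/(20*(-5) + 4) + 2)/(20*(-5) + 4))**2 = -3 + (2*(1/(-100 + 4) + 2)/(-100 + 4))**2 = -3 + (2*(1/(-96) + 2)/(-96))**2 = -3 + (2*(-1/96)*(-1/96 + 2))**2 = -3 + (2*(-1/96)*(191/96))**2 = -3 + (-191/4608)**2 = -3 + 36481/21233664 = -63664511/21233664 ≈ -2.9983)
-358/n - 292 = -358/(-63664511/21233664) - 292 = -358*(-21233664/63664511) - 292 = 7601651712/63664511 - 292 = -10988385500/63664511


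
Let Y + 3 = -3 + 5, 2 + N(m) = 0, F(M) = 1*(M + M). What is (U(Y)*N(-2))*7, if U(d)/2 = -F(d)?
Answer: -56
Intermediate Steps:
F(M) = 2*M (F(M) = 1*(2*M) = 2*M)
N(m) = -2 (N(m) = -2 + 0 = -2)
Y = -1 (Y = -3 + (-3 + 5) = -3 + 2 = -1)
U(d) = -4*d (U(d) = 2*(-2*d) = -4*d)
(U(Y)*N(-2))*7 = (-4*(-1)*(-2))*7 = (4*(-2))*7 = -8*7 = -56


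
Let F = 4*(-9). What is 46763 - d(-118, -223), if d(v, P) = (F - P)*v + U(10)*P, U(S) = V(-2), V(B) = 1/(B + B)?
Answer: 275093/4 ≈ 68773.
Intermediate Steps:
F = -36
V(B) = 1/(2*B)
U(S) = -1/4 (U(S) = (1/2)/(-2) = (1/2)*(-1/2) = -1/4)
d(v, P) = -P/4 + v*(-36 - P) (d(v, P) = (-36 - P)*v - P/4 = v*(-36 - P) - P/4 = -P/4 + v*(-36 - P))
46763 - d(-118, -223) = 46763 - (-36*(-118) - 1/4*(-223) - 1*(-223)*(-118)) = 46763 - (4248 + 223/4 - 26314) = 46763 - 1*(-88041/4) = 46763 + 88041/4 = 275093/4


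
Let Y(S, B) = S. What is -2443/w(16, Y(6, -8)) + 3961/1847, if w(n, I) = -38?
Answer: 4662739/70186 ≈ 66.434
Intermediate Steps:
-2443/w(16, Y(6, -8)) + 3961/1847 = -2443/(-38) + 3961/1847 = -2443*(-1/38) + 3961*(1/1847) = 2443/38 + 3961/1847 = 4662739/70186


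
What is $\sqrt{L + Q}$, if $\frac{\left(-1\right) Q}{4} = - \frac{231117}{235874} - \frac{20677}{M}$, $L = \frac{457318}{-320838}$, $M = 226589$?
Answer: $\frac{\sqrt{52540844117480587366510741867677}}{4286913334948167} \approx 1.6908$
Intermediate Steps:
$L = - \frac{228659}{160419}$ ($L = 457318 \left(- \frac{1}{320838}\right) = - \frac{228659}{160419} \approx -1.4254$)
$Q = \frac{114491473222}{26723226893}$ ($Q = - 4 \left(- \frac{231117}{235874} - \frac{20677}{226589}\right) = \left(-4\right) \left(- \frac{57245736611}{53446453786}\right) = \frac{114491473222}{26723226893} \approx 4.2843$)
$\sqrt{L + Q} = \sqrt{- \frac{228659}{160419} + \frac{114491473222}{26723226893}} = \sqrt{\frac{12256101304673531}{4286913334948167}} = \frac{\sqrt{52540844117480587366510741867677}}{4286913334948167}$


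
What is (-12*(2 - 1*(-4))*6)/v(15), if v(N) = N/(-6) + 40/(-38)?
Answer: 608/5 ≈ 121.60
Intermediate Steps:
v(N) = -20/19 - N/6 (v(N) = N*(-⅙) + 40*(-1/38) = -N/6 - 20/19 = -20/19 - N/6)
(-12*(2 - 1*(-4))*6)/v(15) = (-12*(2 - 1*(-4))*6)/(-20/19 - ⅙*15) = (-12*(2 + 4)*6)/(-20/19 - 5/2) = (-12*6*6)/(-135/38) = -72*6*(-38/135) = -432*(-38/135) = 608/5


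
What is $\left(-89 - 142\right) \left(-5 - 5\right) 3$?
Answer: $6930$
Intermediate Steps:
$\left(-89 - 142\right) \left(-5 - 5\right) 3 = - 231 \left(\left(-10\right) 3\right) = \left(-231\right) \left(-30\right) = 6930$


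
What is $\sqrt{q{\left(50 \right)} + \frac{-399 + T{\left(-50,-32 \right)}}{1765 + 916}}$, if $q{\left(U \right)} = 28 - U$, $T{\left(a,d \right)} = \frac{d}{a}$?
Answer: $\frac{i \sqrt{3979968629}}{13405} \approx 4.7062 i$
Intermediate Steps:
$\sqrt{q{\left(50 \right)} + \frac{-399 + T{\left(-50,-32 \right)}}{1765 + 916}} = \sqrt{\left(28 - 50\right) + \frac{-399 - \frac{32}{-50}}{1765 + 916}} = \sqrt{\left(28 - 50\right) + \frac{-399 - - \frac{16}{25}}{2681}} = \sqrt{-22 + \left(-399 + \frac{16}{25}\right) \frac{1}{2681}} = \sqrt{-22 - \frac{9959}{67025}} = \sqrt{- \frac{1484509}{67025}} = \frac{i \sqrt{3979968629}}{13405}$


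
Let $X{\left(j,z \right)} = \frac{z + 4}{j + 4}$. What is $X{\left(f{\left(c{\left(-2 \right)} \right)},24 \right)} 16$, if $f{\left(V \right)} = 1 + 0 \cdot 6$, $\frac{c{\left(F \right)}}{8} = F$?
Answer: $\frac{448}{5} \approx 89.6$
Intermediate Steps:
$c{\left(F \right)} = 8 F$
$f{\left(V \right)} = 1$ ($f{\left(V \right)} = 1 + 0 = 1$)
$X{\left(j,z \right)} = \frac{4 + z}{4 + j}$
$X{\left(f{\left(c{\left(-2 \right)} \right)},24 \right)} 16 = \frac{4 + 24}{4 + 1} \cdot 16 = \frac{1}{5} \cdot 28 \cdot 16 = \frac{28}{5} \cdot 16 = \frac{448}{5}$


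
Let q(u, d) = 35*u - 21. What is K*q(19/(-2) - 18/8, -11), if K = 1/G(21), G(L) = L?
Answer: -247/12 ≈ -20.583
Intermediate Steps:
q(u, d) = -21 + 35*u
K = 1/21 ≈ 0.047619
K*q(19/(-2) - 18/8, -11) = (-21 + 35*(19/(-2) - 18/8))/21 = (-21 + 35*(19*(-1/2) - 18*1/8))/21 = (-21 + 35*(-19/2 - 9/4))/21 = (-21 + 35*(-47/4))/21 = (-21 - 1645/4)/21 = (1/21)*(-1729/4) = -247/12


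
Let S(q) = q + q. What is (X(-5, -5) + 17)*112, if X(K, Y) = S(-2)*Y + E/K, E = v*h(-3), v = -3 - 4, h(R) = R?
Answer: 18368/5 ≈ 3673.6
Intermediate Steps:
v = -7
E = 21 (E = -7*(-3) = 21)
S(q) = 2*q
X(K, Y) = -4*Y + 21/K (X(K, Y) = (2*(-2))*Y + 21/K = -4*Y + 21/K)
(X(-5, -5) + 17)*112 = ((-4*(-5) + 21/(-5)) + 17)*112 = ((20 + 21*(-1/5)) + 17)*112 = ((20 - 21/5) + 17)*112 = (79/5 + 17)*112 = (164/5)*112 = 18368/5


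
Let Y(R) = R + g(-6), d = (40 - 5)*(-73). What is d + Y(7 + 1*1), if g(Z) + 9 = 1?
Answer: -2555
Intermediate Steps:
g(Z) = -8 (g(Z) = -9 + 1 = -8)
d = -2555 (d = 35*(-73) = -2555)
Y(R) = -8 + R (Y(R) = R - 8 = -8 + R)
d + Y(7 + 1*1) = -2555 + (-8 + (7 + 1*1)) = -2555 + (-8 + (7 + 1)) = -2555 + (-8 + 8) = -2555 + 0 = -2555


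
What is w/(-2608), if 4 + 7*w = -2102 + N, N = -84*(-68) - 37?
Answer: -3569/18256 ≈ -0.19550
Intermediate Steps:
N = 5675 (N = 5712 - 37 = 5675)
w = 3569/7 (w = -4/7 + (-2102 + 5675)/7 = -4/7 + (⅐)*3573 = -4/7 + 3573/7 = 3569/7 ≈ 509.86)
w/(-2608) = (3569/7)/(-2608) = (3569/7)*(-1/2608) = -3569/18256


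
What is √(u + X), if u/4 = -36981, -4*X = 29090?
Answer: I*√620786/2 ≈ 393.95*I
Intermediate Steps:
X = -14545/2 (X = -¼*29090 = -14545/2 ≈ -7272.5)
u = -147924 (u = 4*(-36981) = -147924)
√(u + X) = √(-147924 - 14545/2) = √(-310393/2) = I*√620786/2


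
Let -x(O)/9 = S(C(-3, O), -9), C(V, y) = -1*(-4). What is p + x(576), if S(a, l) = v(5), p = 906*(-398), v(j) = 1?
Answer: -360597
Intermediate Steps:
C(V, y) = 4
p = -360588
S(a, l) = 1
x(O) = -9 (x(O) = -9*1 = -9)
p + x(576) = -360588 - 9 = -360597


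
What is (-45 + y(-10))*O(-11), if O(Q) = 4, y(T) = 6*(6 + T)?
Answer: -276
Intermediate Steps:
y(T) = 36 + 6*T
(-45 + y(-10))*O(-11) = (-45 + (36 + 6*(-10)))*4 = (-45 + (36 - 60))*4 = (-45 - 24)*4 = -69*4 = -276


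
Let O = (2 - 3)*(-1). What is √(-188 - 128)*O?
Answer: 2*I*√79 ≈ 17.776*I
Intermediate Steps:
O = 1 (O = -1*(-1) = 1)
√(-188 - 128)*O = √(-188 - 128)*1 = √(-316)*1 = (2*I*√79)*1 = 2*I*√79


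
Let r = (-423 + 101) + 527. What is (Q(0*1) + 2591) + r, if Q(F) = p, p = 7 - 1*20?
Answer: 2783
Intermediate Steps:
r = 205 (r = -322 + 527 = 205)
p = -13 (p = 7 - 20 = -13)
Q(F) = -13
(Q(0*1) + 2591) + r = (-13 + 2591) + 205 = 2578 + 205 = 2783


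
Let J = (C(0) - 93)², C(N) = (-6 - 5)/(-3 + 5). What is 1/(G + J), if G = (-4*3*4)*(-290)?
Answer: 4/94489 ≈ 4.2333e-5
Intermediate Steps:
C(N) = -11/2
G = 13920 (G = -12*4*(-290) = -48*(-290) = 13920)
J = 38809/4 (J = (-11/2 - 93)² = (-197/2)² = 38809/4 ≈ 9702.3)
1/(G + J) = 1/(13920 + 38809/4) = 1/(94489/4) = 4/94489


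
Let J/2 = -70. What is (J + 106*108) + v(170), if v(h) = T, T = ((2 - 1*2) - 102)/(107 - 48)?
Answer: 667070/59 ≈ 11306.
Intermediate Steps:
J = -140 (J = 2*(-70) = -140)
T = -102/59 (T = ((2 - 2) - 102)/59 = (0 - 102)*(1/59) = -102*1/59 = -102/59 ≈ -1.7288)
v(h) = -102/59
(J + 106*108) + v(170) = (-140 + 106*108) - 102/59 = (-140 + 11448) - 102/59 = 11308 - 102/59 = 667070/59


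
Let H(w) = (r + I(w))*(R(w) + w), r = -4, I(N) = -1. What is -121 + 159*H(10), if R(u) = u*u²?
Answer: -803071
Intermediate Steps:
R(u) = u³
H(w) = -5*w - 5*w³ (H(w) = (-4 - 1)*(w³ + w) = -5*(w + w³) = -5*w - 5*w³)
-121 + 159*H(10) = -121 + 159*(5*10*(-1 - 1*10²)) = -121 + 159*(5*10*(-1 - 1*100)) = -121 + 159*(5*10*(-1 - 100)) = -121 + 159*(5*10*(-101)) = -121 + 159*(-5050) = -121 - 802950 = -803071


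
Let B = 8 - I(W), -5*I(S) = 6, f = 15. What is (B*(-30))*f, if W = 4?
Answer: -4140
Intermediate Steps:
I(S) = -6/5 (I(S) = -⅕*6 = -6/5)
B = 46/5 (B = 8 - 1*(-6/5) = 8 + 6/5 = 46/5 ≈ 9.2000)
(B*(-30))*f = ((46/5)*(-30))*15 = -276*15 = -4140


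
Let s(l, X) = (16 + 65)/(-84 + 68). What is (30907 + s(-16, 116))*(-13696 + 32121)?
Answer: 9109891175/16 ≈ 5.6937e+8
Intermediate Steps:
s(l, X) = -81/16 (s(l, X) = 81/(-16) = 81*(-1/16) = -81/16)
(30907 + s(-16, 116))*(-13696 + 32121) = (30907 - 81/16)*(-13696 + 32121) = (494431/16)*18425 = 9109891175/16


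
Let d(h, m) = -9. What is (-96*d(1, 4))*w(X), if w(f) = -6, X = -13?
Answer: -5184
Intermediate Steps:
(-96*d(1, 4))*w(X) = -96*(-9)*(-6) = 864*(-6) = -5184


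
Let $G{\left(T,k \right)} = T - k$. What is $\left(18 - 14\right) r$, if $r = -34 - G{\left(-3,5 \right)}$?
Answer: $-104$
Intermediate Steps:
$r = -26$ ($r = -34 - \left(-3 - 5\right) = -34 - -8 = -34 + 8 = -26$)
$\left(18 - 14\right) r = \left(18 - 14\right) \left(-26\right) = 4 \left(-26\right) = -104$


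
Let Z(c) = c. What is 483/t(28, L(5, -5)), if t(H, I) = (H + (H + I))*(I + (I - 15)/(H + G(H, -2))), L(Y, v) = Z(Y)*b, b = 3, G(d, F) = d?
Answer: 161/355 ≈ 0.45352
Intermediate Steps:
L(Y, v) = 3*Y (L(Y, v) = Y*3 = 3*Y)
t(H, I) = (I + 2*H)*(I + (-15 + I)/(2*H)) (t(H, I) = (H + (H + I))*(I + (I - 15)/(H + H)) = (I + 2*H)*(I + (-15 + I)/((2*H))) = (I + 2*H)*(I + (-15 + I)*(1/(2*H))) = (I + 2*H)*(I + (-15 + I)/(2*H)))
483/t(28, L(5, -5)) = 483/(-15 + 3*5 + (3*5)² + (½)*(3*5)²/28 + 2*28*(3*5) - 15/2*3*5/28) = 483/(-15 + 15 + 15² + (½)*(1/28)*15² + 2*28*15 - 15/2*15*1/28) = 483/(-15 + 15 + 225 + (½)*(1/28)*225 + 840 - 225/56) = 483/(-15 + 15 + 225 + 225/56 + 840 - 225/56) = 483/1065 = 483*(1/1065) = 161/355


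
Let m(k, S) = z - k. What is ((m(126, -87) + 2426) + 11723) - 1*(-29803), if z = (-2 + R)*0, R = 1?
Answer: 43826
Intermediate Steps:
z = 0 (z = (-2 + 1)*0 = -1*0 = 0)
m(k, S) = -k (m(k, S) = 0 - k = -k)
((m(126, -87) + 2426) + 11723) - 1*(-29803) = ((-1*126 + 2426) + 11723) - 1*(-29803) = ((-126 + 2426) + 11723) + 29803 = (2300 + 11723) + 29803 = 14023 + 29803 = 43826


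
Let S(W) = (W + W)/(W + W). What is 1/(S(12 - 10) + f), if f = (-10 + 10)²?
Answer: 1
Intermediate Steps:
f = 0 (f = 0² = 0)
S(W) = 1 (S(W) = (2*W)/((2*W)) = (2*W)*(1/(2*W)) = 1)
1/(S(12 - 10) + f) = 1/(1 + 0) = 1/1 = 1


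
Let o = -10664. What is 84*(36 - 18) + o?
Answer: -9152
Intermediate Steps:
84*(36 - 18) + o = 84*(36 - 18) - 10664 = 84*18 - 10664 = 1512 - 10664 = -9152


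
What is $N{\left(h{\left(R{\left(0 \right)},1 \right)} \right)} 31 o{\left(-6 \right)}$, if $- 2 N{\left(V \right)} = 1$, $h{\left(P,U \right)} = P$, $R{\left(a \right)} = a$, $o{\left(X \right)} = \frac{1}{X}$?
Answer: $\frac{31}{12} \approx 2.5833$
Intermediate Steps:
$N{\left(V \right)} = - \frac{1}{2}$ ($N{\left(V \right)} = \left(- \frac{1}{2}\right) 1 = - \frac{1}{2}$)
$N{\left(h{\left(R{\left(0 \right)},1 \right)} \right)} 31 o{\left(-6 \right)} = \frac{\left(- \frac{1}{2}\right) 31}{-6} = \left(- \frac{31}{2}\right) \left(- \frac{1}{6}\right) = \frac{31}{12}$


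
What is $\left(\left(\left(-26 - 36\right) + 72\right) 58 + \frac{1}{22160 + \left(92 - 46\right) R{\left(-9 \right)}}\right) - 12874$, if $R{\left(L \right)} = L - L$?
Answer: $- \frac{272435039}{22160} \approx -12294.0$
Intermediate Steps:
$R{\left(L \right)} = 0$
$\left(\left(\left(-26 - 36\right) + 72\right) 58 + \frac{1}{22160 + \left(92 - 46\right) R{\left(-9 \right)}}\right) - 12874 = \left(\left(\left(-26 - 36\right) + 72\right) 58 + \frac{1}{22160 + \left(92 - 46\right) 0}\right) - 12874 = \left(\left(\left(-26 - 36\right) + 72\right) 58 + \frac{1}{22160 + 46 \cdot 0}\right) - 12874 = \left(\left(-62 + 72\right) 58 + \frac{1}{22160 + 0}\right) - 12874 = \left(10 \cdot 58 + \frac{1}{22160}\right) - 12874 = \left(580 + \frac{1}{22160}\right) - 12874 = \frac{12852801}{22160} - 12874 = - \frac{272435039}{22160}$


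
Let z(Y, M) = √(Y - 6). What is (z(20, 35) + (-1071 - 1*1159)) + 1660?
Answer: -570 + √14 ≈ -566.26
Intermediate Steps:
z(Y, M) = √(-6 + Y)
(z(20, 35) + (-1071 - 1*1159)) + 1660 = (√(-6 + 20) + (-1071 - 1*1159)) + 1660 = (√14 + (-1071 - 1159)) + 1660 = (√14 - 2230) + 1660 = (-2230 + √14) + 1660 = -570 + √14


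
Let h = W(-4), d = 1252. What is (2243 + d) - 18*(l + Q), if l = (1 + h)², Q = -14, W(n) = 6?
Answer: 2865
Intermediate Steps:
h = 6
l = 49 (l = (1 + 6)² = 7² = 49)
(2243 + d) - 18*(l + Q) = (2243 + 1252) - 18*(49 - 14) = 3495 - 18*35 = 3495 - 630 = 2865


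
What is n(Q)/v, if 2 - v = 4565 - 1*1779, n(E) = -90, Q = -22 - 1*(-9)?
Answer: 15/464 ≈ 0.032328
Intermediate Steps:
Q = -13 (Q = -22 + 9 = -13)
v = -2784 (v = 2 - (4565 - 1*1779) = 2 - (4565 - 1779) = 2 - 1*2786 = 2 - 2786 = -2784)
n(Q)/v = -90/(-2784) = -90*(-1/2784) = 15/464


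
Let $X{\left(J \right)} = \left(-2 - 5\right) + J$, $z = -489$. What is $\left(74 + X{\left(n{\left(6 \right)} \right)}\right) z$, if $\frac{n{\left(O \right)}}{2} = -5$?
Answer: $-27873$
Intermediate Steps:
$n{\left(O \right)} = -10$ ($n{\left(O \right)} = 2 \left(-5\right) = -10$)
$X{\left(J \right)} = -7 + J$
$\left(74 + X{\left(n{\left(6 \right)} \right)}\right) z = \left(74 - 17\right) \left(-489\right) = 57 \left(-489\right) = -27873$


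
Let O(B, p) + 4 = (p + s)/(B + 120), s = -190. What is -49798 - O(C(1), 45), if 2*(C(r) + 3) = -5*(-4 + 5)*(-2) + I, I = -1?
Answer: -12099652/243 ≈ -49793.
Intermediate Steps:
C(r) = 3/2 (C(r) = -3 + (-5*(-4 + 5)*(-2) - 1)/2 = -3 + (-5*(-2) - 1)/2 = -3 + (10 - 1)/2 = -3 + (½)*9 = -3 + 9/2 = 3/2)
O(B, p) = -4 + (-190 + p)/(120 + B) (O(B, p) = -4 + (p - 190)/(B + 120) = -4 + (-190 + p)/(120 + B))
-49798 - O(C(1), 45) = -49798 - (-670 + 45 - 4*3/2)/(120 + 3/2) = -49798 - (-670 + 45 - 6)/243/2 = -49798 - 2*(-631)/243 = -49798 - 1*(-1262/243) = -49798 + 1262/243 = -12099652/243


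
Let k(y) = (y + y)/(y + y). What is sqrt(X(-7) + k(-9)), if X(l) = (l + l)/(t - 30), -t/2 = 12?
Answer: sqrt(102)/9 ≈ 1.1222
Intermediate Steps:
t = -24 (t = -2*12 = -24)
X(l) = -l/27 (X(l) = (l + l)/(-24 - 30) = (2*l)/(-54) = (2*l)*(-1/54) = -l/27)
k(y) = 1 (k(y) = (2*y)/((2*y)) = (2*y)*(1/(2*y)) = 1)
sqrt(X(-7) + k(-9)) = sqrt(-1/27*(-7) + 1) = sqrt(7/27 + 1) = sqrt(34/27) = sqrt(102)/9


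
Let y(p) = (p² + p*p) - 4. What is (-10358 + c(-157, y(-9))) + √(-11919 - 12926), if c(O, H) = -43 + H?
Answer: -10243 + I*√24845 ≈ -10243.0 + 157.62*I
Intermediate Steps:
y(p) = -4 + 2*p² (y(p) = (p² + p²) - 4 = 2*p² - 4 = -4 + 2*p²)
(-10358 + c(-157, y(-9))) + √(-11919 - 12926) = (-10358 + (-43 + (-4 + 2*(-9)²))) + √(-11919 - 12926) = (-10358 + (-43 + (-4 + 2*81))) + √(-24845) = (-10358 + (-43 + (-4 + 162))) + I*√24845 = (-10358 + (-43 + 158)) + I*√24845 = (-10358 + 115) + I*√24845 = -10243 + I*√24845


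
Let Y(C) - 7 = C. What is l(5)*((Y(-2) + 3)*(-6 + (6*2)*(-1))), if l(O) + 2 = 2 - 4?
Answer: 576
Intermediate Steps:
Y(C) = 7 + C
l(O) = -4 (l(O) = -2 + (2 - 4) = -2 - 2 = -4)
l(5)*((Y(-2) + 3)*(-6 + (6*2)*(-1))) = -4*((7 - 2) + 3)*(-6 + (6*2)*(-1)) = -4*(5 + 3)*(-6 + 12*(-1)) = -32*(-6 - 12) = -32*(-18) = -4*(-144) = 576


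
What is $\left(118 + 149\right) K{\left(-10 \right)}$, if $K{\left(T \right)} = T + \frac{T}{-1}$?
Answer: $0$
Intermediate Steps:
$K{\left(T \right)} = 0$ ($K{\left(T \right)} = T + T \left(-1\right) = T - T = 0$)
$\left(118 + 149\right) K{\left(-10 \right)} = \left(118 + 149\right) 0 = 267 \cdot 0 = 0$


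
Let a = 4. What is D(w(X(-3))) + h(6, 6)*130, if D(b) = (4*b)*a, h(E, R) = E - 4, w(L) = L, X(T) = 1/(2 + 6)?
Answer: 262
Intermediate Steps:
X(T) = ⅛ (X(T) = 1/8 = ⅛)
h(E, R) = -4 + E
D(b) = 16*b (D(b) = (4*b)*4 = 16*b)
D(w(X(-3))) + h(6, 6)*130 = 16*(⅛) + (-4 + 6)*130 = 2 + 2*130 = 2 + 260 = 262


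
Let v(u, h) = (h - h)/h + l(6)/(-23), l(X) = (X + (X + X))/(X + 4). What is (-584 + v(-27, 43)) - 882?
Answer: -168599/115 ≈ -1466.1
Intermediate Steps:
l(X) = 3*X/(4 + X) (l(X) = (X + 2*X)/(4 + X) = (3*X)/(4 + X) = 3*X/(4 + X))
v(u, h) = -9/115 (v(u, h) = (h - h)/h + (3*6/(4 + 6))/(-23) = 0/h + (3*6/10)*(-1/23) = 0 + (3*6*(⅒))*(-1/23) = 0 + (9/5)*(-1/23) = 0 - 9/115 = -9/115)
(-584 + v(-27, 43)) - 882 = (-584 - 9/115) - 882 = -67169/115 - 882 = -168599/115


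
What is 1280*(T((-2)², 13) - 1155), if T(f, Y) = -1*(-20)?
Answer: -1452800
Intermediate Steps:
T(f, Y) = 20
1280*(T((-2)², 13) - 1155) = 1280*(20 - 1155) = 1280*(-1135) = -1452800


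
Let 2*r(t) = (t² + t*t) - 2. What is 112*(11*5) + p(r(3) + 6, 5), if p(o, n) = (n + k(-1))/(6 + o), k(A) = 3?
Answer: 30802/5 ≈ 6160.4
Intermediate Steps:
r(t) = -1 + t² (r(t) = ((t² + t*t) - 2)/2 = ((t² + t²) - 2)/2 = (2*t² - 2)/2 = (-2 + 2*t²)/2 = -1 + t²)
p(o, n) = (3 + n)/(6 + o) (p(o, n) = (n + 3)/(6 + o) = (3 + n)/(6 + o))
112*(11*5) + p(r(3) + 6, 5) = 112*(11*5) + (3 + 5)/(6 + ((-1 + 3²) + 6)) = 112*55 + 8/(6 + ((-1 + 9) + 6)) = 6160 + 8/(6 + (8 + 6)) = 6160 + 8/(6 + 14) = 6160 + 8/20 = 6160 + (1/20)*8 = 6160 + ⅖ = 30802/5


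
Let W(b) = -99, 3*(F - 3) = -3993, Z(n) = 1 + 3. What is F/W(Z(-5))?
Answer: 1328/99 ≈ 13.414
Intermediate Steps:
Z(n) = 4
F = -1328 (F = 3 + (⅓)*(-3993) = 3 - 1331 = -1328)
F/W(Z(-5)) = -1328/(-99) = -1328*(-1/99) = 1328/99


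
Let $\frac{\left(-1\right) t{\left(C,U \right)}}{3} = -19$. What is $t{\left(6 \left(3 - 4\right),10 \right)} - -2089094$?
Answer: $2089151$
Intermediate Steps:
$t{\left(C,U \right)} = 57$ ($t{\left(C,U \right)} = \left(-3\right) \left(-19\right) = 57$)
$t{\left(6 \left(3 - 4\right),10 \right)} - -2089094 = 57 - -2089094 = 57 + 2089094 = 2089151$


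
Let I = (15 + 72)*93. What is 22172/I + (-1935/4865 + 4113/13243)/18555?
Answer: 1767026443467856/644823897779565 ≈ 2.7403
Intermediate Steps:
I = 8091 (I = 87*93 = 8091)
22172/I + (-1935/4865 + 4113/13243)/18555 = 22172/8091 + (-1935/4865 + 4113/13243)/18555 = 22172*(1/8091) + (-1935*1/4865 + 4113*(1/13243))*(1/18555) = 22172/8091 + (-387/973 + 4113/13243)*(1/18555) = 22172/8091 - 1123092/12885439*1/18555 = 22172/8091 - 374364/79696440215 = 1767026443467856/644823897779565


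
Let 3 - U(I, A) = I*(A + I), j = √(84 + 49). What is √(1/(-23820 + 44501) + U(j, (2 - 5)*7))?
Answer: √(-55601468249 + 8981778981*√133)/20681 ≈ 10.592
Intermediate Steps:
j = √133 ≈ 11.533
U(I, A) = 3 - I*(A + I)
√(1/(-23820 + 44501) + U(j, (2 - 5)*7)) = √(1/(-23820 + 44501) + (3 - (√133)² - (2 - 5)*7*√133)) = √(1/20681 + (3 - 1*133 - (-3*7)*√133)) = √(1/20681 + (3 - 133 - 1*(-21)*√133)) = √(1/20681 + (3 - 133 + 21*√133)) = √(1/20681 + (-130 + 21*√133)) = √(-2688529/20681 + 21*√133)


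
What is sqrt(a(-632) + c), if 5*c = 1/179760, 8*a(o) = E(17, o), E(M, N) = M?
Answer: sqrt(4291659897)/44940 ≈ 1.4577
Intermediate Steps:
a(o) = 17/8 (a(o) = (1/8)*17 = 17/8)
c = 1/898800 (c = (1/5)/179760 = (1/5)*(1/179760) = 1/898800 ≈ 1.1126e-6)
sqrt(a(-632) + c) = sqrt(17/8 + 1/898800) = sqrt(1909951/898800) = sqrt(4291659897)/44940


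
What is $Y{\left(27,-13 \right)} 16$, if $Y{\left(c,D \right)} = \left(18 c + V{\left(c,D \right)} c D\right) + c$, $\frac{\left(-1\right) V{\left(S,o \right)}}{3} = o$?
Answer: $-210816$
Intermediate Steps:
$V{\left(S,o \right)} = - 3 o$
$Y{\left(c,D \right)} = 19 c - 3 c D^{2}$ ($Y{\left(c,D \right)} = \left(18 c + - 3 D c D\right) + c = \left(18 c - 3 c D^{2}\right) + c = 19 c - 3 c D^{2}$)
$Y{\left(27,-13 \right)} 16 = 27 \left(19 - 3 \left(-13\right)^{2}\right) 16 = 27 \left(19 - 507\right) 16 = 27 \left(-488\right) 16 = \left(-13176\right) 16 = -210816$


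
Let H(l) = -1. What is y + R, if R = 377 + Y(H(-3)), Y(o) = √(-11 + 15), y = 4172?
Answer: 4551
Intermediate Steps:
Y(o) = 2 (Y(o) = √4 = 2)
R = 379 (R = 377 + 2 = 379)
y + R = 4172 + 379 = 4551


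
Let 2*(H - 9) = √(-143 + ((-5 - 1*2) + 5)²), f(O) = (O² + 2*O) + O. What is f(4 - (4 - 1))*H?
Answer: 36 + 2*I*√139 ≈ 36.0 + 23.58*I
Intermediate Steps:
f(O) = O² + 3*O
H = 9 + I*√139/2 (H = 9 + √(-143 + ((-5 - 1*2) + 5)²)/2 = 9 + √(-143 + ((-5 - 2) + 5)²)/2 = 9 + √(-143 + (-7 + 5)²)/2 = 9 + √(-143 + (-2)²)/2 = 9 + √(-143 + 4)/2 = 9 + √(-139)/2 = 9 + (I*√139)/2 = 9 + I*√139/2 ≈ 9.0 + 5.8949*I)
f(4 - (4 - 1))*H = ((4 - (4 - 1))*(3 + (4 - (4 - 1))))*(9 + I*√139/2) = ((4 - 1*3)*(3 + (4 - 1*3)))*(9 + I*√139/2) = ((4 - 3)*(3 + (4 - 3)))*(9 + I*√139/2) = (1*(3 + 1))*(9 + I*√139/2) = (1*4)*(9 + I*√139/2) = 4*(9 + I*√139/2) = 36 + 2*I*√139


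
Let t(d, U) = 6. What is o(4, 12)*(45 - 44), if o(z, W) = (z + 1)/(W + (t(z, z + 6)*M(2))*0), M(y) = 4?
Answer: 5/12 ≈ 0.41667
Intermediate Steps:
o(z, W) = (1 + z)/W (o(z, W) = (z + 1)/(W + (6*4)*0) = (1 + z)/(W + 24*0) = (1 + z)/(W + 0) = (1 + z)/W)
o(4, 12)*(45 - 44) = ((1 + 4)/12)*(45 - 44) = ((1/12)*5)*1 = (5/12)*1 = 5/12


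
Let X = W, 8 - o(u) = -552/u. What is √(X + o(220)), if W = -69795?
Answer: I*√211098085/55 ≈ 264.17*I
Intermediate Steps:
o(u) = 8 + 552/u (o(u) = 8 - (-552)/u = 8 + 552/u)
X = -69795
√(X + o(220)) = √(-69795 + (8 + 552/220)) = √(-69795 + (8 + 552*(1/220))) = √(-69795 + (8 + 138/55)) = √(-69795 + 578/55) = √(-3838147/55) = I*√211098085/55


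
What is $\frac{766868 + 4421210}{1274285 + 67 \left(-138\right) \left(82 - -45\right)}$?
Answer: $\frac{5188078}{100043} \approx 51.858$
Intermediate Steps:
$\frac{766868 + 4421210}{1274285 + 67 \left(-138\right) \left(82 - -45\right)} = \frac{5188078}{1274285 - 9246 \left(82 + 45\right)} = \frac{5188078}{1274285 - 1174242} = \frac{5188078}{100043}$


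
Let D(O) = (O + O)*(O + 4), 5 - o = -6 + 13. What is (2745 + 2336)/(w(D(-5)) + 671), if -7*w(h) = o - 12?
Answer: 5081/673 ≈ 7.5498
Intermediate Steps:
o = -2 (o = 5 - (-6 + 13) = 5 - 1*7 = 5 - 7 = -2)
D(O) = 2*O*(4 + O) (D(O) = (2*O)*(4 + O) = 2*O*(4 + O))
w(h) = 2 (w(h) = -(-2 - 12)/7 = -⅐*(-14) = 2)
(2745 + 2336)/(w(D(-5)) + 671) = (2745 + 2336)/(2 + 671) = 5081/673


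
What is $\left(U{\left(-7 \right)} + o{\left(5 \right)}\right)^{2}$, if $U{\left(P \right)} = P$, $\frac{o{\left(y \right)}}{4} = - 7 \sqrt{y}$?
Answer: $3969 + 392 \sqrt{5} \approx 4845.5$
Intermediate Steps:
$o{\left(y \right)} = - 28 \sqrt{y}$ ($o{\left(y \right)} = 4 \left(- 7 \sqrt{y}\right) = - 28 \sqrt{y}$)
$\left(U{\left(-7 \right)} + o{\left(5 \right)}\right)^{2} = \left(-7 - 28 \sqrt{5}\right)^{2}$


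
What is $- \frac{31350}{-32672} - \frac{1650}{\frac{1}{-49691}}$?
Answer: $\frac{1339391106075}{16336} \approx 8.199 \cdot 10^{7}$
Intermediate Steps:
$- \frac{31350}{-32672} - \frac{1650}{\frac{1}{-49691}} = \left(-31350\right) \left(- \frac{1}{32672}\right) - \frac{1650}{- \frac{1}{49691}} = \frac{15675}{16336} - -81990150 = \frac{15675}{16336} + 81990150 = \frac{1339391106075}{16336}$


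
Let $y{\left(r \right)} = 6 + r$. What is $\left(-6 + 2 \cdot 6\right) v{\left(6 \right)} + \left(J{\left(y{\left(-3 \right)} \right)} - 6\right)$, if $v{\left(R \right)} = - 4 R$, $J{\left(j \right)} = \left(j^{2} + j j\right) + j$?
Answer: $-129$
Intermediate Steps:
$J{\left(j \right)} = j + 2 j^{2}$ ($J{\left(j \right)} = \left(j^{2} + j^{2}\right) + j = 2 j^{2} + j = j + 2 j^{2}$)
$\left(-6 + 2 \cdot 6\right) v{\left(6 \right)} + \left(J{\left(y{\left(-3 \right)} \right)} - 6\right) = \left(-6 + 2 \cdot 6\right) \left(\left(-4\right) 6\right) - \left(6 - \left(6 - 3\right) \left(1 + 2 \left(6 - 3\right)\right)\right) = \left(-6 + 12\right) \left(-24\right) - \left(6 - 3 \left(1 + 2 \cdot 3\right)\right) = 6 \left(-24\right) - \left(6 - 3 \left(1 + 6\right)\right) = -144 + \left(3 \cdot 7 - 6\right) = -144 + \left(21 - 6\right) = -144 + 15 = -129$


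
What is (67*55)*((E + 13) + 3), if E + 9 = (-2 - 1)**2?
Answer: 58960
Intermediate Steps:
E = 0 (E = -9 + (-2 - 1)**2 = -9 + (-3)**2 = -9 + 9 = 0)
(67*55)*((E + 13) + 3) = (67*55)*((0 + 13) + 3) = 3685*(13 + 3) = 3685*16 = 58960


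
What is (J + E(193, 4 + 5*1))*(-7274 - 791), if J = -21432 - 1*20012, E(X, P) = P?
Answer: 334173275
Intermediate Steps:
J = -41444 (J = -21432 - 20012 = -41444)
(J + E(193, 4 + 5*1))*(-7274 - 791) = (-41444 + (4 + 5*1))*(-7274 - 791) = (-41444 + (4 + 5))*(-8065) = (-41444 + 9)*(-8065) = -41435*(-8065) = 334173275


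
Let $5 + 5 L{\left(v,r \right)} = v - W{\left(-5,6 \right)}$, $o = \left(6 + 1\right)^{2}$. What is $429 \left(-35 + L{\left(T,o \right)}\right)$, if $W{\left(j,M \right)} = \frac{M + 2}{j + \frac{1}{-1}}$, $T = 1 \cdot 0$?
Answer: $- \frac{76648}{5} \approx -15330.0$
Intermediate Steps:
$o = 49$ ($o = 7^{2} = 49$)
$T = 0$
$W{\left(j,M \right)} = \frac{2 + M}{-1 + j}$ ($W{\left(j,M \right)} = \frac{2 + M}{j - 1} = \frac{2 + M}{-1 + j}$)
$L{\left(v,r \right)} = - \frac{11}{15} + \frac{v}{5}$ ($L{\left(v,r \right)} = -1 + \frac{v - \frac{2 + 6}{-1 - 5}}{5} = -1 + \frac{v - \frac{1}{-6} \cdot 8}{5} = -1 + \frac{v - \left(- \frac{1}{6}\right) 8}{5} = -1 + \frac{v - - \frac{4}{3}}{5} = -1 + \frac{v + \frac{4}{3}}{5} = -1 + \frac{\frac{4}{3} + v}{5} = -1 + \left(\frac{4}{15} + \frac{v}{5}\right) = - \frac{11}{15} + \frac{v}{5}$)
$429 \left(-35 + L{\left(T,o \right)}\right) = 429 \left(-35 + \left(- \frac{11}{15} + \frac{1}{5} \cdot 0\right)\right) = 429 \left(-35 + \left(- \frac{11}{15} + 0\right)\right) = 429 \left(-35 - \frac{11}{15}\right) = 429 \left(- \frac{536}{15}\right) = - \frac{76648}{5}$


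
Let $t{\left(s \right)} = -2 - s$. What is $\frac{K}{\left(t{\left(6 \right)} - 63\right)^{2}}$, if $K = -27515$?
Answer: $- \frac{27515}{5041} \approx -5.4582$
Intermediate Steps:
$\frac{K}{\left(t{\left(6 \right)} - 63\right)^{2}} = - \frac{27515}{\left(\left(-2 - 6\right) - 63\right)^{2}} = - \frac{27515}{\left(-8 - 63\right)^{2}} = - \frac{27515}{\left(-71\right)^{2}} = - \frac{27515}{5041}$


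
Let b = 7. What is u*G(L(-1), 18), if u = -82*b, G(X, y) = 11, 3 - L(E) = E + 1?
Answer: -6314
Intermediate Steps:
L(E) = 2 - E (L(E) = 3 - (E + 1) = 3 - (1 + E) = 3 + (-1 - E) = 2 - E)
u = -574 (u = -82*7 = -574)
u*G(L(-1), 18) = -574*11 = -6314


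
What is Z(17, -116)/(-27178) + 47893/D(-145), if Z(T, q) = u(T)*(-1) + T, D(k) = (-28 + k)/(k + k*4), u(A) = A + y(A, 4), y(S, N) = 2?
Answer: 471843033498/2350897 ≈ 2.0071e+5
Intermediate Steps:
u(A) = 2 + A (u(A) = A + 2 = 2 + A)
D(k) = (-28 + k)/(5*k) (D(k) = (-28 + k)/(k + 4*k) = (-28 + k)/((5*k)) = (-28 + k)*(1/(5*k)) = (-28 + k)/(5*k))
Z(T, q) = -2 (Z(T, q) = (2 + T)*(-1) + T = (-2 - T) + T = -2)
Z(17, -116)/(-27178) + 47893/D(-145) = -2/(-27178) + 47893/(((⅕)*(-28 - 145)/(-145))) = -2*(-1/27178) + 47893/(((⅕)*(-1/145)*(-173))) = 1/13589 + 47893/(173/725) = 1/13589 + 47893*(725/173) = 1/13589 + 34722425/173 = 471843033498/2350897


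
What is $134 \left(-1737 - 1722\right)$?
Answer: $-463506$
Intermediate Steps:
$134 \left(-1737 - 1722\right) = 134 \left(-3459\right) = -463506$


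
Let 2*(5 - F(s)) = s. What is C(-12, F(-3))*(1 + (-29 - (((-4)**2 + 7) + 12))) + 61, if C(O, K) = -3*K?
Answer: 2579/2 ≈ 1289.5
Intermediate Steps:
F(s) = 5 - s/2
C(-12, F(-3))*(1 + (-29 - (((-4)**2 + 7) + 12))) + 61 = (-3*(5 - 1/2*(-3)))*(1 + (-29 - (((-4)**2 + 7) + 12))) + 61 = (-3*(5 + 3/2))*(1 + (-29 - ((16 + 7) + 12))) + 61 = (-3*13/2)*(1 + (-29 - (23 + 12))) + 61 = -39*(1 + (-29 - 1*35))/2 + 61 = -39*(1 + (-29 - 35))/2 + 61 = -39*(1 - 64)/2 + 61 = -39/2*(-63) + 61 = 2457/2 + 61 = 2579/2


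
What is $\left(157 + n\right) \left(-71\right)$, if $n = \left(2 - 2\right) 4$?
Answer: $-11147$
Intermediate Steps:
$n = 0$ ($n = 0 \cdot 4 = 0$)
$\left(157 + n\right) \left(-71\right) = \left(157 + 0\right) \left(-71\right) = 157 \left(-71\right) = -11147$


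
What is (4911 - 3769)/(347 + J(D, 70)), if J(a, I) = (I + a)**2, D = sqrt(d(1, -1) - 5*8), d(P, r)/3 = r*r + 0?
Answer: 297491/1393465 - 7994*I*sqrt(37)/1393465 ≈ 0.21349 - 0.034895*I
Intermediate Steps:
d(P, r) = 3*r**2 (d(P, r) = 3*(r*r + 0) = 3*(r**2 + 0) = 3*r**2)
D = I*sqrt(37) (D = sqrt(3*(-1)**2 - 5*8) = sqrt(3*1 - 40) = sqrt(3 - 40) = sqrt(-37) = I*sqrt(37) ≈ 6.0828*I)
(4911 - 3769)/(347 + J(D, 70)) = (4911 - 3769)/(347 + (70 + I*sqrt(37))**2) = 1142/(347 + (70 + I*sqrt(37))**2)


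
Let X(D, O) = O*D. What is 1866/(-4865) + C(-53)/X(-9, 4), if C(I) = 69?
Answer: -134287/58380 ≈ -2.3002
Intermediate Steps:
X(D, O) = D*O
1866/(-4865) + C(-53)/X(-9, 4) = 1866/(-4865) + 69/((-9*4)) = 1866*(-1/4865) + 69/(-36) = -1866/4865 + 69*(-1/36) = -1866/4865 - 23/12 = -134287/58380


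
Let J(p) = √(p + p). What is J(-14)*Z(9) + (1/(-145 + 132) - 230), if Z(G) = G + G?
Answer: -2991/13 + 36*I*√7 ≈ -230.08 + 95.247*I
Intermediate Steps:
Z(G) = 2*G
J(p) = √2*√p (J(p) = √(2*p) = √2*√p)
J(-14)*Z(9) + (1/(-145 + 132) - 230) = (√2*√(-14))*(2*9) + (1/(-145 + 132) - 230) = (√2*(I*√14))*18 + (1/(-13) - 230) = (2*I*√7)*18 + (-1/13 - 230) = 36*I*√7 - 2991/13 = -2991/13 + 36*I*√7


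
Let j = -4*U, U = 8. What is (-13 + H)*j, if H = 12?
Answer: 32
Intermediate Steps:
j = -32 (j = -4*8 = -32)
(-13 + H)*j = (-13 + 12)*(-32) = -1*(-32) = 32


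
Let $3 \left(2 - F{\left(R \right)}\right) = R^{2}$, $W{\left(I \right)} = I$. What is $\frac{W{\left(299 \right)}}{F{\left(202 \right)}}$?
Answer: $- \frac{897}{40798} \approx -0.021986$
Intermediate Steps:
$F{\left(R \right)} = 2 - \frac{R^{2}}{3}$
$\frac{W{\left(299 \right)}}{F{\left(202 \right)}} = \frac{299}{2 - \frac{202^{2}}{3}} = \frac{299}{2 - \frac{40804}{3}} = \frac{299}{- \frac{40798}{3}} = 299 \left(- \frac{3}{40798}\right) = - \frac{897}{40798}$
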